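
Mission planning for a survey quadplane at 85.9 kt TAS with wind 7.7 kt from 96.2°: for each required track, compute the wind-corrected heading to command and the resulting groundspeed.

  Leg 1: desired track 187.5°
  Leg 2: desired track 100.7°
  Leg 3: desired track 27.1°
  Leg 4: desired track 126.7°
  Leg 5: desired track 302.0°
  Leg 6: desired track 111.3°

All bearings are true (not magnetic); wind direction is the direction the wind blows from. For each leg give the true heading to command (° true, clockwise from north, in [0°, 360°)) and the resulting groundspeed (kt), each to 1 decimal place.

Leg 1: heading=182.4°, groundspeed=85.7 kt
Leg 2: heading=100.3°, groundspeed=78.2 kt
Leg 3: heading=31.9°, groundspeed=82.9 kt
Leg 4: heading=124.1°, groundspeed=79.2 kt
Leg 5: heading=304.2°, groundspeed=92.8 kt
Leg 6: heading=110.0°, groundspeed=78.4 kt

Leg 1: desired track 187.5°; wind correction -5.1° → command heading 182.4°, groundspeed 85.7 kt
Leg 2: desired track 100.7°; wind correction -0.4° → command heading 100.3°, groundspeed 78.2 kt
Leg 3: desired track 27.1°; wind correction +4.8° → command heading 31.9°, groundspeed 82.9 kt
Leg 4: desired track 126.7°; wind correction -2.6° → command heading 124.1°, groundspeed 79.2 kt
Leg 5: desired track 302.0°; wind correction +2.2° → command heading 304.2°, groundspeed 92.8 kt
Leg 6: desired track 111.3°; wind correction -1.3° → command heading 110.0°, groundspeed 78.4 kt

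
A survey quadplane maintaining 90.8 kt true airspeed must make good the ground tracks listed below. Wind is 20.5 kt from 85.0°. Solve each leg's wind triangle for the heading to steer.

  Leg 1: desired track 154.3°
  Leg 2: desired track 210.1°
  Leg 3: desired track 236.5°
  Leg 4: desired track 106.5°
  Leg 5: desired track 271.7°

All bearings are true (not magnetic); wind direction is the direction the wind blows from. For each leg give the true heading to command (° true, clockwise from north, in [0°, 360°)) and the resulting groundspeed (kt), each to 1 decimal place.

Leg 1: desired track 154.3°; wind correction -12.2° → command heading 142.1°, groundspeed 81.5 kt
Leg 2: desired track 210.1°; wind correction -10.6° → command heading 199.5°, groundspeed 101.0 kt
Leg 3: desired track 236.5°; wind correction -6.2° → command heading 230.3°, groundspeed 108.3 kt
Leg 4: desired track 106.5°; wind correction -4.7° → command heading 101.8°, groundspeed 71.4 kt
Leg 5: desired track 271.7°; wind correction +1.5° → command heading 273.2°, groundspeed 111.1 kt

Leg 1: heading=142.1°, groundspeed=81.5 kt
Leg 2: heading=199.5°, groundspeed=101.0 kt
Leg 3: heading=230.3°, groundspeed=108.3 kt
Leg 4: heading=101.8°, groundspeed=71.4 kt
Leg 5: heading=273.2°, groundspeed=111.1 kt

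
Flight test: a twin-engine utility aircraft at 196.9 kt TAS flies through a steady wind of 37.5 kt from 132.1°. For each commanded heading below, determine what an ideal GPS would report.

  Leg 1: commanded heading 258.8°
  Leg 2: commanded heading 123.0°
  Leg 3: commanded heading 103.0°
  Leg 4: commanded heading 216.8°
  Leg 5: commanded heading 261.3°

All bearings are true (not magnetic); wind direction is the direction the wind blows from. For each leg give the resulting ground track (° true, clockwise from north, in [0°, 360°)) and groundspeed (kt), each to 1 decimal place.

Leg 1: heading 258.8°; drift +7.8° → track 266.6°, groundspeed 221.4 kt
Leg 2: heading 123.0°; drift -2.1° → track 120.9°, groundspeed 160.0 kt
Leg 3: heading 103.0°; drift -6.3° → track 96.7°, groundspeed 165.1 kt
Leg 4: heading 216.8°; drift +10.9° → track 227.7°, groundspeed 197.0 kt
Leg 5: heading 261.3°; drift +7.5° → track 268.8°, groundspeed 222.5 kt

Leg 1: track=266.6°, groundspeed=221.4 kt
Leg 2: track=120.9°, groundspeed=160.0 kt
Leg 3: track=96.7°, groundspeed=165.1 kt
Leg 4: track=227.7°, groundspeed=197.0 kt
Leg 5: track=268.8°, groundspeed=222.5 kt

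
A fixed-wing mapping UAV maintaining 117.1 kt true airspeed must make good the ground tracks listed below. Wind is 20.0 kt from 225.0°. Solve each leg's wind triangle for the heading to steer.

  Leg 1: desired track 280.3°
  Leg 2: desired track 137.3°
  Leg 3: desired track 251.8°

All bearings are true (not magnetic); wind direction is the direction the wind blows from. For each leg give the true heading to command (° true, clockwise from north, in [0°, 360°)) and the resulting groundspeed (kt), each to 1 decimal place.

Leg 1: desired track 280.3°; wind correction -8.1° → command heading 272.2°, groundspeed 104.6 kt
Leg 2: desired track 137.3°; wind correction +9.8° → command heading 147.1°, groundspeed 114.6 kt
Leg 3: desired track 251.8°; wind correction -4.4° → command heading 247.4°, groundspeed 98.9 kt

Leg 1: heading=272.2°, groundspeed=104.6 kt
Leg 2: heading=147.1°, groundspeed=114.6 kt
Leg 3: heading=247.4°, groundspeed=98.9 kt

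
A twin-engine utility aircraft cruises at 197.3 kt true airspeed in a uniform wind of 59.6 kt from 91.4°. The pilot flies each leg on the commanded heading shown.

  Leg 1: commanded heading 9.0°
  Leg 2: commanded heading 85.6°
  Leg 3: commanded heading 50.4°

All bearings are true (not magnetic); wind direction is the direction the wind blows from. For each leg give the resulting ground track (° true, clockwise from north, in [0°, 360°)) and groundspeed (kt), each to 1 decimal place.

Leg 1: track=351.7°, groundspeed=198.4 kt
Leg 2: track=83.1°, groundspeed=138.1 kt
Leg 3: track=36.0°, groundspeed=157.3 kt

Leg 1: heading 9.0°; drift -17.3° → track 351.7°, groundspeed 198.4 kt
Leg 2: heading 85.6°; drift -2.5° → track 83.1°, groundspeed 138.1 kt
Leg 3: heading 50.4°; drift -14.4° → track 36.0°, groundspeed 157.3 kt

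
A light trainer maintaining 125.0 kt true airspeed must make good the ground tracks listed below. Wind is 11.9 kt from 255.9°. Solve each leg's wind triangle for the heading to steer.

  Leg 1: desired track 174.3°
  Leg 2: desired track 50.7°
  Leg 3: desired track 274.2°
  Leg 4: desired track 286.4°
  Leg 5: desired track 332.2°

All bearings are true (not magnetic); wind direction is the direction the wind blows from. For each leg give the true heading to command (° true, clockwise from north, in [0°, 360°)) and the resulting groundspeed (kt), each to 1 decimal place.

Leg 1: heading=179.7°, groundspeed=122.7 kt
Leg 2: heading=48.4°, groundspeed=135.7 kt
Leg 3: heading=272.5°, groundspeed=113.6 kt
Leg 4: heading=283.6°, groundspeed=114.6 kt
Leg 5: heading=326.9°, groundspeed=121.6 kt

Leg 1: desired track 174.3°; wind correction +5.4° → command heading 179.7°, groundspeed 122.7 kt
Leg 2: desired track 50.7°; wind correction -2.3° → command heading 48.4°, groundspeed 135.7 kt
Leg 3: desired track 274.2°; wind correction -1.7° → command heading 272.5°, groundspeed 113.6 kt
Leg 4: desired track 286.4°; wind correction -2.8° → command heading 283.6°, groundspeed 114.6 kt
Leg 5: desired track 332.2°; wind correction -5.3° → command heading 326.9°, groundspeed 121.6 kt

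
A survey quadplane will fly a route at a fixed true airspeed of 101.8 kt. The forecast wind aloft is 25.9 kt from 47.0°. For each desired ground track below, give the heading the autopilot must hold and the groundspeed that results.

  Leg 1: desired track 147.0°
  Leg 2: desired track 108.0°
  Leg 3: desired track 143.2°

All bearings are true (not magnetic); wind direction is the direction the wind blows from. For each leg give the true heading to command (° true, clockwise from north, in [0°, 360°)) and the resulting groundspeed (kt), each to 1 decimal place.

Leg 1: heading=132.5°, groundspeed=103.1 kt
Leg 2: heading=95.1°, groundspeed=86.7 kt
Leg 3: heading=128.5°, groundspeed=101.3 kt

Leg 1: desired track 147.0°; wind correction -14.5° → command heading 132.5°, groundspeed 103.1 kt
Leg 2: desired track 108.0°; wind correction -12.9° → command heading 95.1°, groundspeed 86.7 kt
Leg 3: desired track 143.2°; wind correction -14.7° → command heading 128.5°, groundspeed 101.3 kt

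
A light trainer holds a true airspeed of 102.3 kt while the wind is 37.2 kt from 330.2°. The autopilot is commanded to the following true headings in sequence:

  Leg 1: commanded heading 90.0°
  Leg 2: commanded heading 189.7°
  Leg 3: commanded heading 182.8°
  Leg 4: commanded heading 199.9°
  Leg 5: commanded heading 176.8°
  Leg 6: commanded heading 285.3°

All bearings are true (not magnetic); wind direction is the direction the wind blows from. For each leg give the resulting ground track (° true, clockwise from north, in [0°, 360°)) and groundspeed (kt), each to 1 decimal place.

Leg 1: track=105.0°, groundspeed=125.0 kt
Leg 2: track=179.5°, groundspeed=133.1 kt
Leg 3: track=174.3°, groundspeed=135.1 kt
Leg 4: track=187.2°, groundspeed=129.5 kt
Leg 5: track=169.8°, groundspeed=136.6 kt
Leg 6: track=266.2°, groundspeed=80.4 kt

Leg 1: heading 90.0°; drift +15.0° → track 105.0°, groundspeed 125.0 kt
Leg 2: heading 189.7°; drift -10.2° → track 179.5°, groundspeed 133.1 kt
Leg 3: heading 182.8°; drift -8.5° → track 174.3°, groundspeed 135.1 kt
Leg 4: heading 199.9°; drift -12.7° → track 187.2°, groundspeed 129.5 kt
Leg 5: heading 176.8°; drift -7.0° → track 169.8°, groundspeed 136.6 kt
Leg 6: heading 285.3°; drift -19.1° → track 266.2°, groundspeed 80.4 kt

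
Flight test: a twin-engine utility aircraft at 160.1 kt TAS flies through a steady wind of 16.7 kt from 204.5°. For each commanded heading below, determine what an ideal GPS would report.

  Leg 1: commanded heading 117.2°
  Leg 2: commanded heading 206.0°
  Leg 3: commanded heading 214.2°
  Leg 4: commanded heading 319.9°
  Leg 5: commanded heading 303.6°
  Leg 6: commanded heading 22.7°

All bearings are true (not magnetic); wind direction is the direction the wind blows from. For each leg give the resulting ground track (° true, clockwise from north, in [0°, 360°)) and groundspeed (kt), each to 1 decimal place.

Leg 1: heading 117.2°; drift -6.0° → track 111.2°, groundspeed 160.2 kt
Leg 2: heading 206.0°; drift +0.2° → track 206.2°, groundspeed 143.4 kt
Leg 3: heading 214.2°; drift +1.1° → track 215.3°, groundspeed 143.7 kt
Leg 4: heading 319.9°; drift +5.2° → track 325.1°, groundspeed 167.9 kt
Leg 5: heading 303.6°; drift +5.8° → track 309.4°, groundspeed 163.6 kt
Leg 6: heading 22.7°; drift +0.2° → track 22.9°, groundspeed 176.8 kt

Leg 1: track=111.2°, groundspeed=160.2 kt
Leg 2: track=206.2°, groundspeed=143.4 kt
Leg 3: track=215.3°, groundspeed=143.7 kt
Leg 4: track=325.1°, groundspeed=167.9 kt
Leg 5: track=309.4°, groundspeed=163.6 kt
Leg 6: track=22.9°, groundspeed=176.8 kt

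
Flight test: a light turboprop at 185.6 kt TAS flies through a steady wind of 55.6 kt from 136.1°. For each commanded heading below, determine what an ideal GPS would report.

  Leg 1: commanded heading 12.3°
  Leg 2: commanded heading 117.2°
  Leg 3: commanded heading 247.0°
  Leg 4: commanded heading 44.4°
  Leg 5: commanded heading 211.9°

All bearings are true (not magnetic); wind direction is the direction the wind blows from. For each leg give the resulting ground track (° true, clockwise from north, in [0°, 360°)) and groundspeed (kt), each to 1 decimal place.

Leg 1: track=0.3°, groundspeed=221.4 kt
Leg 2: track=109.5°, groundspeed=134.2 kt
Leg 3: track=261.2°, groundspeed=211.9 kt
Leg 4: track=27.9°, groundspeed=195.3 kt
Leg 5: track=229.3°, groundspeed=180.2 kt

Leg 1: heading 12.3°; drift -12.0° → track 0.3°, groundspeed 221.4 kt
Leg 2: heading 117.2°; drift -7.7° → track 109.5°, groundspeed 134.2 kt
Leg 3: heading 247.0°; drift +14.2° → track 261.2°, groundspeed 211.9 kt
Leg 4: heading 44.4°; drift -16.5° → track 27.9°, groundspeed 195.3 kt
Leg 5: heading 211.9°; drift +17.4° → track 229.3°, groundspeed 180.2 kt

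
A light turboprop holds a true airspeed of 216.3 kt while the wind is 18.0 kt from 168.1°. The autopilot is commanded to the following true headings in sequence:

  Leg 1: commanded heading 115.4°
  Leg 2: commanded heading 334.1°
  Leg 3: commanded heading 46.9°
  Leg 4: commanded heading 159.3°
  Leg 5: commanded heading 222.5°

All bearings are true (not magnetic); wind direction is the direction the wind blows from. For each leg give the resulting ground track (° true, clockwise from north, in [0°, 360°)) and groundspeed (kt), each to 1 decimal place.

Leg 1: track=111.4°, groundspeed=205.9 kt
Leg 2: track=335.2°, groundspeed=233.8 kt
Leg 3: track=43.0°, groundspeed=226.1 kt
Leg 4: track=158.5°, groundspeed=198.5 kt
Leg 5: track=226.6°, groundspeed=206.3 kt

Leg 1: heading 115.4°; drift -4.0° → track 111.4°, groundspeed 205.9 kt
Leg 2: heading 334.1°; drift +1.1° → track 335.2°, groundspeed 233.8 kt
Leg 3: heading 46.9°; drift -3.9° → track 43.0°, groundspeed 226.1 kt
Leg 4: heading 159.3°; drift -0.8° → track 158.5°, groundspeed 198.5 kt
Leg 5: heading 222.5°; drift +4.1° → track 226.6°, groundspeed 206.3 kt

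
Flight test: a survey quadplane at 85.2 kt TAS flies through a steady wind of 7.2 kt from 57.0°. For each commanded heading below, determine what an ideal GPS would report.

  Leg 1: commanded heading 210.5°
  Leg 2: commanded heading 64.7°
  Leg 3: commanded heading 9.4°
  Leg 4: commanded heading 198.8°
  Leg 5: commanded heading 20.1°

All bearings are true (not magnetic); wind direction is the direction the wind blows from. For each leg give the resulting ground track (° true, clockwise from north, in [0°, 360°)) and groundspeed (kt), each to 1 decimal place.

Leg 1: heading 210.5°; drift +2.0° → track 212.5°, groundspeed 91.7 kt
Leg 2: heading 64.7°; drift +0.7° → track 65.4°, groundspeed 78.1 kt
Leg 3: heading 9.4°; drift -3.8° → track 5.6°, groundspeed 80.5 kt
Leg 4: heading 198.8°; drift +2.8° → track 201.6°, groundspeed 91.0 kt
Leg 5: heading 20.1°; drift -3.1° → track 17.0°, groundspeed 79.6 kt

Leg 1: track=212.5°, groundspeed=91.7 kt
Leg 2: track=65.4°, groundspeed=78.1 kt
Leg 3: track=5.6°, groundspeed=80.5 kt
Leg 4: track=201.6°, groundspeed=91.0 kt
Leg 5: track=17.0°, groundspeed=79.6 kt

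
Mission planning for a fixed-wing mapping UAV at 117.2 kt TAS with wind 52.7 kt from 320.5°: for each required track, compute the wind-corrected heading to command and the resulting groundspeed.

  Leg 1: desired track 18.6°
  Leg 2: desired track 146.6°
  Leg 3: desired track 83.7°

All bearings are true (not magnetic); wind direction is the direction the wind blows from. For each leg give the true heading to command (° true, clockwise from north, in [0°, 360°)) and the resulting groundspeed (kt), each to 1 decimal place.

Leg 1: desired track 18.6°; wind correction -22.4° → command heading 356.2°, groundspeed 80.5 kt
Leg 2: desired track 146.6°; wind correction +2.7° → command heading 149.3°, groundspeed 169.5 kt
Leg 3: desired track 83.7°; wind correction -22.1° → command heading 61.6°, groundspeed 137.4 kt

Leg 1: heading=356.2°, groundspeed=80.5 kt
Leg 2: heading=149.3°, groundspeed=169.5 kt
Leg 3: heading=61.6°, groundspeed=137.4 kt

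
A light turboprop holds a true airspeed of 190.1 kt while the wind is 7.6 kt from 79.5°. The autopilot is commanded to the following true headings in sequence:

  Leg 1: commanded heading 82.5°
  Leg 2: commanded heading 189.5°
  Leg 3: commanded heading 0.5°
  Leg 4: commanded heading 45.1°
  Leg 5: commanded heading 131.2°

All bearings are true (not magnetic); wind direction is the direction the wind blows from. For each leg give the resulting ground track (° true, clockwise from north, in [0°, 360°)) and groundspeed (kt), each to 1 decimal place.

Leg 1: track=82.6°, groundspeed=182.5 kt
Leg 2: track=191.6°, groundspeed=192.8 kt
Leg 3: track=358.2°, groundspeed=188.8 kt
Leg 4: track=43.8°, groundspeed=183.9 kt
Leg 5: track=133.0°, groundspeed=185.5 kt

Leg 1: heading 82.5°; drift +0.1° → track 82.6°, groundspeed 182.5 kt
Leg 2: heading 189.5°; drift +2.1° → track 191.6°, groundspeed 192.8 kt
Leg 3: heading 0.5°; drift -2.3° → track 358.2°, groundspeed 188.8 kt
Leg 4: heading 45.1°; drift -1.3° → track 43.8°, groundspeed 183.9 kt
Leg 5: heading 131.2°; drift +1.8° → track 133.0°, groundspeed 185.5 kt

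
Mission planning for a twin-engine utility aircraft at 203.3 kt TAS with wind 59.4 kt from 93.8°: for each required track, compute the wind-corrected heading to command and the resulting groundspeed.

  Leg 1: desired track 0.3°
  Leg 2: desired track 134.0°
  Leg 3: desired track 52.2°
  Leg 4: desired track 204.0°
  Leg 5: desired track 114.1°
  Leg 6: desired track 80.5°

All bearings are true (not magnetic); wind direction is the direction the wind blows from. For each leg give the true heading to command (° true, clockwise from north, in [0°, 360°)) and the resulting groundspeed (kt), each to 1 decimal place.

Leg 1: heading=17.3°, groundspeed=198.1 kt
Leg 2: heading=123.1°, groundspeed=154.3 kt
Leg 3: heading=63.4°, groundspeed=155.0 kt
Leg 4: heading=188.1°, groundspeed=216.0 kt
Leg 5: heading=108.3°, groundspeed=146.5 kt
Leg 6: heading=84.4°, groundspeed=145.0 kt

Leg 1: desired track 0.3°; wind correction +17.0° → command heading 17.3°, groundspeed 198.1 kt
Leg 2: desired track 134.0°; wind correction -10.9° → command heading 123.1°, groundspeed 154.3 kt
Leg 3: desired track 52.2°; wind correction +11.2° → command heading 63.4°, groundspeed 155.0 kt
Leg 4: desired track 204.0°; wind correction -15.9° → command heading 188.1°, groundspeed 216.0 kt
Leg 5: desired track 114.1°; wind correction -5.8° → command heading 108.3°, groundspeed 146.5 kt
Leg 6: desired track 80.5°; wind correction +3.9° → command heading 84.4°, groundspeed 145.0 kt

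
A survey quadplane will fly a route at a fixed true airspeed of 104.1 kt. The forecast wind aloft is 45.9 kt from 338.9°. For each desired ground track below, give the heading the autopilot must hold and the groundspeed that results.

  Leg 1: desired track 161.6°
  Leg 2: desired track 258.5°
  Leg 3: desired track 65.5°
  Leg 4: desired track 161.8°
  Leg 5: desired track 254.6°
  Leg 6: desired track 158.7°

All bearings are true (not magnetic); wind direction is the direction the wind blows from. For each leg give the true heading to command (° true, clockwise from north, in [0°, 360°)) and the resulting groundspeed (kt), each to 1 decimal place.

Leg 1: desired track 161.6°; wind correction +1.2° → command heading 162.8°, groundspeed 149.9 kt
Leg 2: desired track 258.5°; wind correction +25.8° → command heading 284.3°, groundspeed 86.1 kt
Leg 3: desired track 65.5°; wind correction -26.1° → command heading 39.4°, groundspeed 90.8 kt
Leg 4: desired track 161.8°; wind correction +1.3° → command heading 163.1°, groundspeed 149.9 kt
Leg 5: desired track 254.6°; wind correction +26.0° → command heading 280.6°, groundspeed 89.0 kt
Leg 6: desired track 158.7°; wind correction -0.1° → command heading 158.6°, groundspeed 150.0 kt

Leg 1: heading=162.8°, groundspeed=149.9 kt
Leg 2: heading=284.3°, groundspeed=86.1 kt
Leg 3: heading=39.4°, groundspeed=90.8 kt
Leg 4: heading=163.1°, groundspeed=149.9 kt
Leg 5: heading=280.6°, groundspeed=89.0 kt
Leg 6: heading=158.6°, groundspeed=150.0 kt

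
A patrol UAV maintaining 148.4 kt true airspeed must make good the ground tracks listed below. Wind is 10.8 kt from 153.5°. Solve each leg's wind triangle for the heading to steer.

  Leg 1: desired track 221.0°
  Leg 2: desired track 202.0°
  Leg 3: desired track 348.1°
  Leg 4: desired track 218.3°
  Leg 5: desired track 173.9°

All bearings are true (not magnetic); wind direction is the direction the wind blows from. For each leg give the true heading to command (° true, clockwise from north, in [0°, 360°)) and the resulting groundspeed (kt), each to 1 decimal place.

Leg 1: desired track 221.0°; wind correction -3.9° → command heading 217.1°, groundspeed 143.9 kt
Leg 2: desired track 202.0°; wind correction -3.1° → command heading 198.9°, groundspeed 141.0 kt
Leg 3: desired track 348.1°; wind correction +1.1° → command heading 349.2°, groundspeed 158.8 kt
Leg 4: desired track 218.3°; wind correction -3.8° → command heading 214.5°, groundspeed 143.5 kt
Leg 5: desired track 173.9°; wind correction -1.5° → command heading 172.4°, groundspeed 138.2 kt

Leg 1: heading=217.1°, groundspeed=143.9 kt
Leg 2: heading=198.9°, groundspeed=141.0 kt
Leg 3: heading=349.2°, groundspeed=158.8 kt
Leg 4: heading=214.5°, groundspeed=143.5 kt
Leg 5: heading=172.4°, groundspeed=138.2 kt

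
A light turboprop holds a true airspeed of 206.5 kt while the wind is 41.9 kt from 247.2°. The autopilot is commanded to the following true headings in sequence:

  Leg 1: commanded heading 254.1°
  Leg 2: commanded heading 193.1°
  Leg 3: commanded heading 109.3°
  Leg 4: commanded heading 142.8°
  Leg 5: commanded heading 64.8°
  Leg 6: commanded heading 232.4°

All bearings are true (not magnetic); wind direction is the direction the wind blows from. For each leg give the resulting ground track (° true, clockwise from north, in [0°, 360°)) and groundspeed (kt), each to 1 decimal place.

Leg 1: track=255.8°, groundspeed=165.0 kt
Leg 2: track=182.5°, groundspeed=185.1 kt
Leg 3: track=102.6°, groundspeed=239.2 kt
Leg 4: track=132.2°, groundspeed=220.7 kt
Leg 5: track=65.2°, groundspeed=248.4 kt
Leg 6: track=228.7°, groundspeed=166.3 kt

Leg 1: heading 254.1°; drift +1.7° → track 255.8°, groundspeed 165.0 kt
Leg 2: heading 193.1°; drift -10.6° → track 182.5°, groundspeed 185.1 kt
Leg 3: heading 109.3°; drift -6.7° → track 102.6°, groundspeed 239.2 kt
Leg 4: heading 142.8°; drift -10.6° → track 132.2°, groundspeed 220.7 kt
Leg 5: heading 64.8°; drift +0.4° → track 65.2°, groundspeed 248.4 kt
Leg 6: heading 232.4°; drift -3.7° → track 228.7°, groundspeed 166.3 kt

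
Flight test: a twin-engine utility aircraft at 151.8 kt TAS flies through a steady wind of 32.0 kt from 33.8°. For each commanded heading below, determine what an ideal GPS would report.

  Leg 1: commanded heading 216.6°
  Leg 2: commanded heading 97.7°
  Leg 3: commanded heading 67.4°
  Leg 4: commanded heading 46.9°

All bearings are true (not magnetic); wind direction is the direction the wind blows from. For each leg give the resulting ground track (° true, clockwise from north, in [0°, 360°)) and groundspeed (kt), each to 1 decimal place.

Leg 1: track=216.1°, groundspeed=183.8 kt
Leg 2: track=109.5°, groundspeed=140.7 kt
Leg 3: track=75.5°, groundspeed=126.4 kt
Leg 4: track=50.3°, groundspeed=120.9 kt

Leg 1: heading 216.6°; drift -0.5° → track 216.1°, groundspeed 183.8 kt
Leg 2: heading 97.7°; drift +11.8° → track 109.5°, groundspeed 140.7 kt
Leg 3: heading 67.4°; drift +8.1° → track 75.5°, groundspeed 126.4 kt
Leg 4: heading 46.9°; drift +3.4° → track 50.3°, groundspeed 120.9 kt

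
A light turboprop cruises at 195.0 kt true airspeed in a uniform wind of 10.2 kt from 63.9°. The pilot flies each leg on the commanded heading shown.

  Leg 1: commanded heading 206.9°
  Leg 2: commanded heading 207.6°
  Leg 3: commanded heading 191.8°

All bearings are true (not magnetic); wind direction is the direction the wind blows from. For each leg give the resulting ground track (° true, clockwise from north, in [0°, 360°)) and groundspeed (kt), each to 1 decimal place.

Leg 1: heading 206.9°; drift +1.7° → track 208.6°, groundspeed 203.2 kt
Leg 2: heading 207.6°; drift +1.7° → track 209.3°, groundspeed 203.3 kt
Leg 3: heading 191.8°; drift +2.3° → track 194.1°, groundspeed 201.4 kt

Leg 1: track=208.6°, groundspeed=203.2 kt
Leg 2: track=209.3°, groundspeed=203.3 kt
Leg 3: track=194.1°, groundspeed=201.4 kt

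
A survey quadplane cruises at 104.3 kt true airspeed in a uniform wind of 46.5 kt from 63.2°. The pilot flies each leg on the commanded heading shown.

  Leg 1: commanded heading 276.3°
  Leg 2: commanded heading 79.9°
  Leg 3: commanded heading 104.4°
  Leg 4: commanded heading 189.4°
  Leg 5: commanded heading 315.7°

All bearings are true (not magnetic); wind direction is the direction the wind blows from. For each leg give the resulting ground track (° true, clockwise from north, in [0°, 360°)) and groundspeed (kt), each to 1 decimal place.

Leg 1: track=266.2°, groundspeed=145.5 kt
Leg 2: track=92.5°, groundspeed=61.2 kt
Leg 3: track=128.2°, groundspeed=75.8 kt
Leg 4: track=205.3°, groundspeed=137.0 kt
Leg 5: track=295.1°, groundspeed=126.3 kt

Leg 1: heading 276.3°; drift -10.1° → track 266.2°, groundspeed 145.5 kt
Leg 2: heading 79.9°; drift +12.6° → track 92.5°, groundspeed 61.2 kt
Leg 3: heading 104.4°; drift +23.8° → track 128.2°, groundspeed 75.8 kt
Leg 4: heading 189.4°; drift +15.9° → track 205.3°, groundspeed 137.0 kt
Leg 5: heading 315.7°; drift -20.6° → track 295.1°, groundspeed 126.3 kt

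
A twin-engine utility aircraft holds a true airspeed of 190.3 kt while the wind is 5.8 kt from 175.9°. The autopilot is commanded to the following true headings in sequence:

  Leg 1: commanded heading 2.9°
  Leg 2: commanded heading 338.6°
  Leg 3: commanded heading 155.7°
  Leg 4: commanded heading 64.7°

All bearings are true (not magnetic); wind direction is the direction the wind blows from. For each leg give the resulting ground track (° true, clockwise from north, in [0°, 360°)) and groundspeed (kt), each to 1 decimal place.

Leg 1: heading 2.9°; drift -0.2° → track 2.7°, groundspeed 196.1 kt
Leg 2: heading 338.6°; drift +0.5° → track 339.1°, groundspeed 195.8 kt
Leg 3: heading 155.7°; drift -0.6° → track 155.1°, groundspeed 184.9 kt
Leg 4: heading 64.7°; drift -1.6° → track 63.1°, groundspeed 192.5 kt

Leg 1: track=2.7°, groundspeed=196.1 kt
Leg 2: track=339.1°, groundspeed=195.8 kt
Leg 3: track=155.1°, groundspeed=184.9 kt
Leg 4: track=63.1°, groundspeed=192.5 kt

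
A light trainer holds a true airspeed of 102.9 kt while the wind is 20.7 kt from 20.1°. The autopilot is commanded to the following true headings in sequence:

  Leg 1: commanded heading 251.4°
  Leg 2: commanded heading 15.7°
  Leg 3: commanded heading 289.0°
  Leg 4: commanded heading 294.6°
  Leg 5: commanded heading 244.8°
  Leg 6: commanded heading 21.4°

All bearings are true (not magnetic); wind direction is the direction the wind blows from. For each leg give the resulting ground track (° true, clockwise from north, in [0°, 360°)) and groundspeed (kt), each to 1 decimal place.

Leg 1: heading 251.4°; drift -7.9° → track 243.5°, groundspeed 117.0 kt
Leg 2: heading 15.7°; drift -1.1° → track 14.6°, groundspeed 82.3 kt
Leg 3: heading 289.0°; drift -11.3° → track 277.7°, groundspeed 105.4 kt
Leg 4: heading 294.6°; drift -11.5° → track 283.1°, groundspeed 103.4 kt
Leg 5: heading 244.8°; drift -7.1° → track 237.7°, groundspeed 118.5 kt
Leg 6: heading 21.4°; drift +0.3° → track 21.7°, groundspeed 82.2 kt

Leg 1: track=243.5°, groundspeed=117.0 kt
Leg 2: track=14.6°, groundspeed=82.3 kt
Leg 3: track=277.7°, groundspeed=105.4 kt
Leg 4: track=283.1°, groundspeed=103.4 kt
Leg 5: track=237.7°, groundspeed=118.5 kt
Leg 6: track=21.7°, groundspeed=82.2 kt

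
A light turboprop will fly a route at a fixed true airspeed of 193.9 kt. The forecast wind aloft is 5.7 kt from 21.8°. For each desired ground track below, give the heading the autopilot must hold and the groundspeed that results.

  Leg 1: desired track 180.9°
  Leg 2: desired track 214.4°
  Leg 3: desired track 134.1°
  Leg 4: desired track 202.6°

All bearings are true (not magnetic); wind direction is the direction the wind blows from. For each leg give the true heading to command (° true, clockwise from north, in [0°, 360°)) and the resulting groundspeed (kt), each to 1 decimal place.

Leg 1: desired track 180.9°; wind correction -0.6° → command heading 180.3°, groundspeed 199.2 kt
Leg 2: desired track 214.4°; wind correction +0.4° → command heading 214.8°, groundspeed 199.5 kt
Leg 3: desired track 134.1°; wind correction -1.6° → command heading 132.5°, groundspeed 196.0 kt
Leg 4: desired track 202.6°; wind correction +0.0° → command heading 202.6°, groundspeed 199.6 kt

Leg 1: heading=180.3°, groundspeed=199.2 kt
Leg 2: heading=214.8°, groundspeed=199.5 kt
Leg 3: heading=132.5°, groundspeed=196.0 kt
Leg 4: heading=202.6°, groundspeed=199.6 kt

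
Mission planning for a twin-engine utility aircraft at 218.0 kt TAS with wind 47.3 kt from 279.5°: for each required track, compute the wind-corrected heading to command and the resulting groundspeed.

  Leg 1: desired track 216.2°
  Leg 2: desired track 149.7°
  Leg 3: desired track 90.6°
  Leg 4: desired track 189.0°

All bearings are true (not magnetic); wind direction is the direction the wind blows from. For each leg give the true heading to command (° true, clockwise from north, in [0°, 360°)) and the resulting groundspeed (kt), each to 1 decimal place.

Leg 1: heading=227.4°, groundspeed=192.6 kt
Leg 2: heading=159.3°, groundspeed=245.2 kt
Leg 3: heading=88.7°, groundspeed=264.6 kt
Leg 4: heading=201.5°, groundspeed=213.2 kt

Leg 1: desired track 216.2°; wind correction +11.2° → command heading 227.4°, groundspeed 192.6 kt
Leg 2: desired track 149.7°; wind correction +9.6° → command heading 159.3°, groundspeed 245.2 kt
Leg 3: desired track 90.6°; wind correction -1.9° → command heading 88.7°, groundspeed 264.6 kt
Leg 4: desired track 189.0°; wind correction +12.5° → command heading 201.5°, groundspeed 213.2 kt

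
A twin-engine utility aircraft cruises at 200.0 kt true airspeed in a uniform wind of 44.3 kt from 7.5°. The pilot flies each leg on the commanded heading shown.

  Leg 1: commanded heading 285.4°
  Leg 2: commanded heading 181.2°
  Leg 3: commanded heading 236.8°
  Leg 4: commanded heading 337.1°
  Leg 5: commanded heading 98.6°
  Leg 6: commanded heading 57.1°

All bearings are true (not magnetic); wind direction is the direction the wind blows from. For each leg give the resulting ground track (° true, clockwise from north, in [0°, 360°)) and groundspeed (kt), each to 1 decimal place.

Leg 1: track=272.6°, groundspeed=198.8 kt
Leg 2: track=182.3°, groundspeed=244.1 kt
Leg 3: track=228.5°, groundspeed=231.3 kt
Leg 4: track=329.2°, groundspeed=163.3 kt
Leg 5: track=111.0°, groundspeed=205.7 kt
Leg 6: track=68.2°, groundspeed=174.6 kt

Leg 1: heading 285.4°; drift -12.8° → track 272.6°, groundspeed 198.8 kt
Leg 2: heading 181.2°; drift +1.1° → track 182.3°, groundspeed 244.1 kt
Leg 3: heading 236.8°; drift -8.3° → track 228.5°, groundspeed 231.3 kt
Leg 4: heading 337.1°; drift -7.9° → track 329.2°, groundspeed 163.3 kt
Leg 5: heading 98.6°; drift +12.4° → track 111.0°, groundspeed 205.7 kt
Leg 6: heading 57.1°; drift +11.1° → track 68.2°, groundspeed 174.6 kt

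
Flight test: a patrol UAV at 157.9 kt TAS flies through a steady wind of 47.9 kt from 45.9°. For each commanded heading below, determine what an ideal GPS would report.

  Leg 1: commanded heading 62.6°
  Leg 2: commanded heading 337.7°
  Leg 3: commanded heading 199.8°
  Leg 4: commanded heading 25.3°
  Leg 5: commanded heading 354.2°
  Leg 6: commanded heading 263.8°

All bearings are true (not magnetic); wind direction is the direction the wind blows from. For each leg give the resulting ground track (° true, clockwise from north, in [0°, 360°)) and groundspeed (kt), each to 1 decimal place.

Leg 1: track=69.6°, groundspeed=112.9 kt
Leg 2: track=320.1°, groundspeed=147.0 kt
Leg 3: track=205.8°, groundspeed=202.0 kt
Leg 4: track=16.8°, groundspeed=114.3 kt
Leg 5: track=337.9°, groundspeed=133.6 kt
Leg 6: track=255.2°, groundspeed=197.9 kt

Leg 1: heading 62.6°; drift +7.0° → track 69.6°, groundspeed 112.9 kt
Leg 2: heading 337.7°; drift -17.6° → track 320.1°, groundspeed 147.0 kt
Leg 3: heading 199.8°; drift +6.0° → track 205.8°, groundspeed 202.0 kt
Leg 4: heading 25.3°; drift -8.5° → track 16.8°, groundspeed 114.3 kt
Leg 5: heading 354.2°; drift -16.3° → track 337.9°, groundspeed 133.6 kt
Leg 6: heading 263.8°; drift -8.6° → track 255.2°, groundspeed 197.9 kt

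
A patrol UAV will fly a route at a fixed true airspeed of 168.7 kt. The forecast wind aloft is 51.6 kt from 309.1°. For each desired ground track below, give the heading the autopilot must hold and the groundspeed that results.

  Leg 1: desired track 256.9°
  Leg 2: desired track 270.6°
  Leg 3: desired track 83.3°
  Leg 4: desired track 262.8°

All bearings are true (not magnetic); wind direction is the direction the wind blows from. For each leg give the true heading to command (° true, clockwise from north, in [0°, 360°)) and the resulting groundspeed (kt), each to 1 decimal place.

Leg 1: desired track 256.9°; wind correction +14.0° → command heading 270.9°, groundspeed 132.1 kt
Leg 2: desired track 270.6°; wind correction +11.0° → command heading 281.6°, groundspeed 125.2 kt
Leg 3: desired track 83.3°; wind correction -12.7° → command heading 70.6°, groundspeed 200.6 kt
Leg 4: desired track 262.8°; wind correction +12.8° → command heading 275.6°, groundspeed 128.9 kt

Leg 1: heading=270.9°, groundspeed=132.1 kt
Leg 2: heading=281.6°, groundspeed=125.2 kt
Leg 3: heading=70.6°, groundspeed=200.6 kt
Leg 4: heading=275.6°, groundspeed=128.9 kt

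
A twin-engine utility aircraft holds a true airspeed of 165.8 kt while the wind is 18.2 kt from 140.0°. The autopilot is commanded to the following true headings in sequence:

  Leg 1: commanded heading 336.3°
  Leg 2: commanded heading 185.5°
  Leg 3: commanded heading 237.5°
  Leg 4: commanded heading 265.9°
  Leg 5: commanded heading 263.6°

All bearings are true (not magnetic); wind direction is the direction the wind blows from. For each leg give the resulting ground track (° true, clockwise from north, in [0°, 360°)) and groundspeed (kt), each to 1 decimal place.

Leg 1: heading 336.3°; drift -1.6° → track 334.7°, groundspeed 183.3 kt
Leg 2: heading 185.5°; drift +4.8° → track 190.3°, groundspeed 153.6 kt
Leg 3: heading 237.5°; drift +6.1° → track 243.6°, groundspeed 169.1 kt
Leg 4: heading 265.9°; drift +4.8° → track 270.7°, groundspeed 177.1 kt
Leg 5: heading 263.6°; drift +4.9° → track 268.5°, groundspeed 176.5 kt

Leg 1: track=334.7°, groundspeed=183.3 kt
Leg 2: track=190.3°, groundspeed=153.6 kt
Leg 3: track=243.6°, groundspeed=169.1 kt
Leg 4: track=270.7°, groundspeed=177.1 kt
Leg 5: track=268.5°, groundspeed=176.5 kt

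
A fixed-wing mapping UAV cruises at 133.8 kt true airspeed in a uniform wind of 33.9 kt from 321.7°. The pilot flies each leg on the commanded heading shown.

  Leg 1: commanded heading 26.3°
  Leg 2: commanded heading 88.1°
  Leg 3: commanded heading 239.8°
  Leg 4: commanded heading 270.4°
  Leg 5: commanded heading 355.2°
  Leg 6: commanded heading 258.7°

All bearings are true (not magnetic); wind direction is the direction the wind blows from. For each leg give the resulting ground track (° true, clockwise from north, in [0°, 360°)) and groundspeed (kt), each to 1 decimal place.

Leg 1: heading 26.3°; drift +14.4° → track 40.7°, groundspeed 123.1 kt
Leg 2: heading 88.1°; drift +10.1° → track 98.2°, groundspeed 156.3 kt
Leg 3: heading 239.8°; drift -14.6° → track 225.2°, groundspeed 133.3 kt
Leg 4: heading 270.4°; drift -13.2° → track 257.2°, groundspeed 115.7 kt
Leg 5: heading 355.2°; drift +10.1° → track 5.3°, groundspeed 107.2 kt
Leg 6: heading 258.7°; drift -14.3° → track 244.4°, groundspeed 122.2 kt

Leg 1: track=40.7°, groundspeed=123.1 kt
Leg 2: track=98.2°, groundspeed=156.3 kt
Leg 3: track=225.2°, groundspeed=133.3 kt
Leg 4: track=257.2°, groundspeed=115.7 kt
Leg 5: track=5.3°, groundspeed=107.2 kt
Leg 6: track=244.4°, groundspeed=122.2 kt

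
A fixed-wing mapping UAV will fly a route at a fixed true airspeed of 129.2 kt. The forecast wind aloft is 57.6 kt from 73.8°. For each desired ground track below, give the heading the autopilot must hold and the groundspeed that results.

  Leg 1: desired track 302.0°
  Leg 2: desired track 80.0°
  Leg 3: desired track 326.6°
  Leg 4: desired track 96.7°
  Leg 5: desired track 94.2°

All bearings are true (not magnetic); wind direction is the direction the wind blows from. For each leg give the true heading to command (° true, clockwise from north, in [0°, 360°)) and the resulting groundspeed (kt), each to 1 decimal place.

Leg 1: desired track 302.0°; wind correction +19.4° → command heading 321.4°, groundspeed 160.2 kt
Leg 2: desired track 80.0°; wind correction -2.8° → command heading 77.2°, groundspeed 71.8 kt
Leg 3: desired track 326.6°; wind correction +25.2° → command heading 351.8°, groundspeed 133.9 kt
Leg 4: desired track 96.7°; wind correction -10.0° → command heading 86.7°, groundspeed 74.2 kt
Leg 5: desired track 94.2°; wind correction -8.9° → command heading 85.3°, groundspeed 73.6 kt

Leg 1: heading=321.4°, groundspeed=160.2 kt
Leg 2: heading=77.2°, groundspeed=71.8 kt
Leg 3: heading=351.8°, groundspeed=133.9 kt
Leg 4: heading=86.7°, groundspeed=74.2 kt
Leg 5: heading=85.3°, groundspeed=73.6 kt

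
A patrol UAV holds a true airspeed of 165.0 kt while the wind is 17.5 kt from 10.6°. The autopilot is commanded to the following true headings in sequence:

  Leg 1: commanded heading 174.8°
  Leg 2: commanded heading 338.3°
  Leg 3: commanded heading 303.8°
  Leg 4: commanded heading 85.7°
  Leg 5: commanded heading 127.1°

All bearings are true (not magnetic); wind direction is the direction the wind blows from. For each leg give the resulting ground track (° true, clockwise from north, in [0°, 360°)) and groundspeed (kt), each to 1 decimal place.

Leg 1: track=176.3°, groundspeed=181.9 kt
Leg 2: track=334.7°, groundspeed=150.5 kt
Leg 3: track=298.0°, groundspeed=158.9 kt
Leg 4: track=91.7°, groundspeed=161.4 kt
Leg 5: track=132.3°, groundspeed=173.5 kt

Leg 1: heading 174.8°; drift +1.5° → track 176.3°, groundspeed 181.9 kt
Leg 2: heading 338.3°; drift -3.6° → track 334.7°, groundspeed 150.5 kt
Leg 3: heading 303.8°; drift -5.8° → track 298.0°, groundspeed 158.9 kt
Leg 4: heading 85.7°; drift +6.0° → track 91.7°, groundspeed 161.4 kt
Leg 5: heading 127.1°; drift +5.2° → track 132.3°, groundspeed 173.5 kt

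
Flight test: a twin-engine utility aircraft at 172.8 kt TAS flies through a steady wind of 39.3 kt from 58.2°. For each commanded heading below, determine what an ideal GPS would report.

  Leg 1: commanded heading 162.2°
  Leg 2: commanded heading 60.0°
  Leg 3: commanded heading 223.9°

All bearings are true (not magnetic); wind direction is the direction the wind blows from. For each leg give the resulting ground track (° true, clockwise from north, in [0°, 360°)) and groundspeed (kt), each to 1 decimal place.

Leg 1: heading 162.2°; drift +11.8° → track 174.0°, groundspeed 186.3 kt
Leg 2: heading 60.0°; drift +0.5° → track 60.5°, groundspeed 133.5 kt
Leg 3: heading 223.9°; drift +2.6° → track 226.5°, groundspeed 211.1 kt

Leg 1: track=174.0°, groundspeed=186.3 kt
Leg 2: track=60.5°, groundspeed=133.5 kt
Leg 3: track=226.5°, groundspeed=211.1 kt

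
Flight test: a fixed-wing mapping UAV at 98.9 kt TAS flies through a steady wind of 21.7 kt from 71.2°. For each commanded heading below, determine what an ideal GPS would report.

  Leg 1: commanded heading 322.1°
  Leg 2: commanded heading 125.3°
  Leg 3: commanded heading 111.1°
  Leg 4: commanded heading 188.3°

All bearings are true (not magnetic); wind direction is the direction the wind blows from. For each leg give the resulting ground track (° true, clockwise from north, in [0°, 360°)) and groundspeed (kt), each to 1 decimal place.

Leg 1: heading 322.1°; drift -10.9° → track 311.2°, groundspeed 108.0 kt
Leg 2: heading 125.3°; drift +11.5° → track 136.8°, groundspeed 88.0 kt
Leg 3: heading 111.1°; drift +9.6° → track 120.7°, groundspeed 83.4 kt
Leg 4: heading 188.3°; drift +10.1° → track 198.4°, groundspeed 110.5 kt

Leg 1: track=311.2°, groundspeed=108.0 kt
Leg 2: track=136.8°, groundspeed=88.0 kt
Leg 3: track=120.7°, groundspeed=83.4 kt
Leg 4: track=198.4°, groundspeed=110.5 kt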